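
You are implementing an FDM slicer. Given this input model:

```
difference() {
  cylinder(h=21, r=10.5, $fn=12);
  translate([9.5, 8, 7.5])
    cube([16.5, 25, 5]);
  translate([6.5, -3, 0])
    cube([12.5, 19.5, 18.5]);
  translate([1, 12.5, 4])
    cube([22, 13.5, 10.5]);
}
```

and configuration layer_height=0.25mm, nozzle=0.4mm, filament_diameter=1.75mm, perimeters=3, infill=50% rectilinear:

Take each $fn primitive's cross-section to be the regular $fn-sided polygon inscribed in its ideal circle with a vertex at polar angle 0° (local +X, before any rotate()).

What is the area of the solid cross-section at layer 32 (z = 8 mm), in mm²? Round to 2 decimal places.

At z = 8 mm: the r=10.5 cylinder gives a regular 12-gon of circumradius 10.5 (constant along its height) (area = (12/2)·10.500²·sin(360°/12) = 330.75 mm²); the cube at (9.5, 8) is present — its section is the full 16.5×25 rectangle (area 412.50 mm²); the 12.5×19.5 cube at (6.5, -3) contributes its full rectangle (area 243.75 mm²); the 22×13.5 cube at (1, 12.5) contributes its full rectangle (area 297.00 mm²); Subtracting the remaining from the first: starting from the r=10.5 cylinder (330.75 mm²), the 16.5×25 cube at (9.5, 8) misses the remaining region (no effect); the 12.5×19.5 cube at (6.5, -3) partially overlaps it — only the 31.46 mm² overlap (of its 243.75 mm²) is removed, clipping the outline; the 22×13.5 cube at (1, 12.5) misses the remaining region (no effect) — area = 299.29 mm². Overall, the cross-section is a single solid region. Net area = 299.29 mm².

299.29 mm²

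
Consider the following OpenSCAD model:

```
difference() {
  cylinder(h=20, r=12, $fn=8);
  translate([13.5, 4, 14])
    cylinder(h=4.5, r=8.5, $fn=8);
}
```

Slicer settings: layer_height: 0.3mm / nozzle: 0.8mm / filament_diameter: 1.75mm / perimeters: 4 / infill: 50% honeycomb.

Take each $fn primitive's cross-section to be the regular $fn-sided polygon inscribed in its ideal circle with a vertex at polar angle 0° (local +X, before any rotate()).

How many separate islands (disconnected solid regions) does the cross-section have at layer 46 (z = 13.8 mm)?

1

At z = 13.8 mm: the r=12 cylinder contributes a regular 8-gon of circumradius 12; the cylinder at (13.5, 4) does not reach this height (z outside [14, 18.5]); Taking the first minus the rest: none of the subtracted shapes is present at this height, so the r=12 cylinder is unchanged — 1 connected region. Overall, the cross-section is a single solid region. Island count = 1.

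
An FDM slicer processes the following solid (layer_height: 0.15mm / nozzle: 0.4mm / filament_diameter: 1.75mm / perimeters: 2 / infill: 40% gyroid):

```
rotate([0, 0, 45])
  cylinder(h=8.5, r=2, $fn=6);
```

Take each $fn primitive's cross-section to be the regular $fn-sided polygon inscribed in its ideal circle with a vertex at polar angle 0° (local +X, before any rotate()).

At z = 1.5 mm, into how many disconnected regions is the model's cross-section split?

1

At z = 1.5 mm: the cylinder: section is a regular 6-gon, circumradius r=2; (rotated 45° about Z; rotation is an isometry so areas/perimeters/island counts are preserved). The result has 1 disconnected region.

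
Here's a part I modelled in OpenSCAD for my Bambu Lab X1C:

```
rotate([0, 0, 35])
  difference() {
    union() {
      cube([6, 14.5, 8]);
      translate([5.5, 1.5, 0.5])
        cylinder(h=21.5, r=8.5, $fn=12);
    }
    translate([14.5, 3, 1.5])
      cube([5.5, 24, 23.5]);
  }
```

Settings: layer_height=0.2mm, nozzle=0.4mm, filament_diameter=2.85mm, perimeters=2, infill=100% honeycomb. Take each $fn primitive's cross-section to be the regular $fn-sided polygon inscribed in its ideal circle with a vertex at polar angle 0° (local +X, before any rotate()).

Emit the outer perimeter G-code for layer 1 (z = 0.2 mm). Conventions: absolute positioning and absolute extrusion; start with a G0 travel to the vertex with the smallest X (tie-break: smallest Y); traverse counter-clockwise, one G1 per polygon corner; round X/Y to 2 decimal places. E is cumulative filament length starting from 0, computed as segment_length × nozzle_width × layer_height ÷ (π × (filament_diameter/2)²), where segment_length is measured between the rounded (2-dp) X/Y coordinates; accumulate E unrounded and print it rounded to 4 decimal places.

G0 X-8.32 Y11.88 Z0.20
G1 X0.00 Y0.00 E0.1819
G1 X4.91 Y3.44 E0.2571
G1 X-3.40 Y15.32 E0.4389
G1 X-8.32 Y11.88 E0.5142

At z = 0.2 mm: the cube is present — its section is the full 6×14.5 rectangle; the cylinder at (5.5, 1.5) is absent (z outside [0.5, 22]); Merging all regions: only the 6×14.5 cube is present, so the union is just that shape — 1 connected region; the cube at (14.5, 3) does not reach this height (z outside [1.5, 25]); Subtracting the remaining from the first: none of the subtracted shapes is present at this height, so the result so far is unchanged — 1 connected region; (whole slice rotated 35° about Z — lengths, areas and connectivity unchanged). The outline is a single polygon with 4 vertices. Extrusion per mm of travel: 0.4 × 0.2 / (π × 1.425²) = 0.012540. Accumulating E over each segment gives final E = 0.5142.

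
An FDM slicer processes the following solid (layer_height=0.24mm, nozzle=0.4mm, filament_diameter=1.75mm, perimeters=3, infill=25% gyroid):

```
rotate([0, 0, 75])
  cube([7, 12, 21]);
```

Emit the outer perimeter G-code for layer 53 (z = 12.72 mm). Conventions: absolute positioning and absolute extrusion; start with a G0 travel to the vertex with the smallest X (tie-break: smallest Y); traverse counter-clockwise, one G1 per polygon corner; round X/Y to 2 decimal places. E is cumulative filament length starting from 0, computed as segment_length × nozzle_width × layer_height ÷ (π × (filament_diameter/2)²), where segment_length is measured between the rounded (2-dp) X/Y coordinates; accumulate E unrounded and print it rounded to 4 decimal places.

At z = 12.72 mm: the cube (footprint 7×12) is included at this height; (whole slice rotated 75° about Z — lengths, areas and connectivity unchanged). The outline is a single polygon with 4 vertices. Extrusion per mm of travel: 0.4 × 0.24 / (π × 0.875²) = 0.039912. Accumulating E over each segment gives final E = 1.5165.

G0 X-11.59 Y3.11 Z12.72
G1 X0.00 Y0.00 E0.4789
G1 X1.81 Y6.76 E0.7583
G1 X-9.78 Y9.87 E1.2372
G1 X-11.59 Y3.11 E1.5165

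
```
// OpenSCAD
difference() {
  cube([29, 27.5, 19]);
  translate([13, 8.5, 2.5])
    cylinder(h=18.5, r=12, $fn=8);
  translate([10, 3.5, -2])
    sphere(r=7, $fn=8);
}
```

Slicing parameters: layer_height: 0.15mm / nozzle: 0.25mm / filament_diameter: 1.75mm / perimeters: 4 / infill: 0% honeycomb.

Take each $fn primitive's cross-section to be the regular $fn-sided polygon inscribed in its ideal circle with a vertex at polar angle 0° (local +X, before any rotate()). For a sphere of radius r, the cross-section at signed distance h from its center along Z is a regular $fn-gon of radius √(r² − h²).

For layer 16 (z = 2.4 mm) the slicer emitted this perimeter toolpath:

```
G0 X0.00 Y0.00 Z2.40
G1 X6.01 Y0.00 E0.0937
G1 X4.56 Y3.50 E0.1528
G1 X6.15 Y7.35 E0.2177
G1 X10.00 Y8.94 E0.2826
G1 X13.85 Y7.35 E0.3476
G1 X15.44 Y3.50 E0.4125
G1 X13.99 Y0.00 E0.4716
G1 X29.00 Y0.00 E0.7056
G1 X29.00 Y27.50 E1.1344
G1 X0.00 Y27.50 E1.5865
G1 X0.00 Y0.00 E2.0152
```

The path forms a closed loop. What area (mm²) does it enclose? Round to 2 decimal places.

Apply the shoelace formula to the sequence of (X, Y) vertices; enclosed area = 722.61 mm².

722.61 mm²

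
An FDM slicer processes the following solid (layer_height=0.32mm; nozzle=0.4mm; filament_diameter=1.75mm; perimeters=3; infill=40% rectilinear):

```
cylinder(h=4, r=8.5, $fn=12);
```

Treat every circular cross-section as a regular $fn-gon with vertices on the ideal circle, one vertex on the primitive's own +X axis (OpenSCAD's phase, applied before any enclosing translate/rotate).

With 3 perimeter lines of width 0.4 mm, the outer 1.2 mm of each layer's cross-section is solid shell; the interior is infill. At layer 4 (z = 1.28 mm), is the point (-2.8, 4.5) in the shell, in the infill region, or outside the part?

infill

At z = 1.28 mm: the r=8.5 cylinder contributes a regular 12-gon of circumradius 8.5. Overall, the cross-section is a single solid region. The nearest boundary edge runs (-4.25, 7.36)→(-7.36, 4.25); distance from the point to it = 3.05 mm. The point is inside the cross-section and 3.05 mm from the nearest boundary — more than the 1.2 mm shell width (3 × 0.4), so it's in the infill interior.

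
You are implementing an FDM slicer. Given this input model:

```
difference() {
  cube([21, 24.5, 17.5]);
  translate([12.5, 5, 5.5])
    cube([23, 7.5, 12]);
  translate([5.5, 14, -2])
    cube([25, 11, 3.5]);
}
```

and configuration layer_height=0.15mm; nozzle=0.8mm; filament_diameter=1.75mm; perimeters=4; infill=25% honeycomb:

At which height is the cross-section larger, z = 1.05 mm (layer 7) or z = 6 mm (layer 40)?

Layer 7 (z = 1.05): the cube (footprint 21×24.5) is included at this height (area 514.50 mm²); the cube at (12.5, 5) does not reach this height (z outside [5.5, 17.5]); the cube at (5.5, 14) (footprint 25×11) is included at this height (area 275.00 mm²); Subtracting the remaining from the first: starting from the 21×24.5 cube (514.50 mm²), the 25×11 cube at (5.5, 14) partially overlaps it — only the 162.75 mm² overlap (of its 275.00 mm²) is removed, clipping the outline — area = 351.75 mm². So its area = 351.75 mm². Layer 40 (z = 6): the cube (footprint 21×24.5) is included at this height (area 514.50 mm²); the cube at (12.5, 5) (footprint 23×7.5) is included at this height (area 172.50 mm²); the cube at (5.5, 14) is absent (z outside [-2, 1.5]); Taking the first minus the rest: starting from the 21×24.5 cube (514.50 mm²), the 23×7.5 cube at (12.5, 5) partially overlaps it — only the 63.75 mm² overlap (of its 172.50 mm²) is removed, clipping the outline — area = 450.75 mm². So its area = 450.75 mm². Layer 40 is larger (450.75 vs 351.75 mm²).

layer 40 (z = 6 mm)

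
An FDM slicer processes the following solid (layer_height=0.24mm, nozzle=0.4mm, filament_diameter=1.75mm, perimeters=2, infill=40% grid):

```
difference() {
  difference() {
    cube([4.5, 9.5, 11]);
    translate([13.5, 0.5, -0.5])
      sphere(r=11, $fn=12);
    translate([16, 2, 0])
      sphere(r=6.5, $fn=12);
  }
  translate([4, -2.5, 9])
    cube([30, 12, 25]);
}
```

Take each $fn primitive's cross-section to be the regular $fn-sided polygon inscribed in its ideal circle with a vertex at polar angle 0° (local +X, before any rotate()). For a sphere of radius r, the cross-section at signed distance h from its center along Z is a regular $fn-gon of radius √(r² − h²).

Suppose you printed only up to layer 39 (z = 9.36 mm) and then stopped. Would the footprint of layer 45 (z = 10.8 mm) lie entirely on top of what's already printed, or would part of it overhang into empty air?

entirely on top

Compare the two slices. At z = 9.36: the 4.5×9.5 cube contributes its full rectangle (area 42.75 mm²); the r=11 sphere at (13.5, 0.5) contributes a regular 12-gon of circumradius √(11²−9.86²) = 4.877 (area = (12/2)·4.877²·sin(360°/12) = 71.34 mm²); the sphere at (16, 2) does not reach this height (|z−center|=9.360 > r=6.5); After the difference (first − rest): starting from the 4.5×9.5 cube (42.75 mm²), the r=11 sphere at (13.5, 0.5) misses the remaining region (no effect) — area = 42.75 mm²; the cube at (4, -2.5) is present — its section is the full 30×12 rectangle (area 360.00 mm²); After the difference (first − rest): starting from the result so far (42.75 mm²), the 30×12 cube at (4, -2.5) partially overlaps it — only the 4.75 mm² overlap (of its 360.00 mm²) is removed, clipping the outline — area = 38.00 mm². At z = 10.8: the cube is present — its section is the full 4.5×9.5 rectangle (area 42.75 mm²); the sphere at (13.5, 0.5) is not intersected at this z (|z−center|=11.300 > r=11); the sphere at (16, 2) does not reach this height (|z−center|=10.800 > r=6.5); After the difference (first − rest): none of the subtracted shapes is present at this height, so the 4.5×9.5 cube is unchanged — area = 42.75 mm²; the cube at (4, -2.5) (footprint 30×12) is included at this height (area 360.00 mm²); Subtracting the remaining from the first: starting from that combined region (42.75 mm²), the 30×12 cube at (4, -2.5) partially overlaps it — only the 4.75 mm² overlap (of its 360.00 mm²) is removed, clipping the outline — area = 38.00 mm². Checking containment: the cross-section at z = 10.8 is a subset of the cross-section at z = 9.36.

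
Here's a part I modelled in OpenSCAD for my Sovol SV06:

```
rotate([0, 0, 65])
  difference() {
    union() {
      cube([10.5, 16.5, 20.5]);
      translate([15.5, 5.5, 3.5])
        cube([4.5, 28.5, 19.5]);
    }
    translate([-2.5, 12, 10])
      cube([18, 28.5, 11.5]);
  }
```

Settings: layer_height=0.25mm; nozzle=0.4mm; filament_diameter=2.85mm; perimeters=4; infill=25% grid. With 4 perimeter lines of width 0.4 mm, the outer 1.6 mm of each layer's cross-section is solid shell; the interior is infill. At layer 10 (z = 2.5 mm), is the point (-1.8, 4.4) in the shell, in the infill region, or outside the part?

At z = 2.5 mm: the cube (footprint 10.5×16.5) is included at this height; the cube at (15.5, 5.5) is not intersected at this z (z outside [3.5, 23]); Taking the union: only the 10.5×16.5 cube is present, so the union is just that shape — 1 connected region; the cube at (-2.5, 12) is absent (z outside [10, 21.5]); Taking the first minus the rest: none of the subtracted shapes is present at this height, so the result so far is unchanged — 1 connected region; (rotated 65° about Z; rotation is an isometry so areas/perimeters/island counts are preserved). Overall, the cross-section is a single solid region. Undo the 65° rotation: the query point maps to (3.227, 3.491) in the un-rotated model frame. The nearest boundary edge runs (0.00, 16.50)→(0.00, 0.00); distance from the point to it = 3.23 mm. The point is inside the cross-section and 3.23 mm from the nearest boundary — more than the 1.6 mm shell width (4 × 0.4), so it's in the infill interior.

infill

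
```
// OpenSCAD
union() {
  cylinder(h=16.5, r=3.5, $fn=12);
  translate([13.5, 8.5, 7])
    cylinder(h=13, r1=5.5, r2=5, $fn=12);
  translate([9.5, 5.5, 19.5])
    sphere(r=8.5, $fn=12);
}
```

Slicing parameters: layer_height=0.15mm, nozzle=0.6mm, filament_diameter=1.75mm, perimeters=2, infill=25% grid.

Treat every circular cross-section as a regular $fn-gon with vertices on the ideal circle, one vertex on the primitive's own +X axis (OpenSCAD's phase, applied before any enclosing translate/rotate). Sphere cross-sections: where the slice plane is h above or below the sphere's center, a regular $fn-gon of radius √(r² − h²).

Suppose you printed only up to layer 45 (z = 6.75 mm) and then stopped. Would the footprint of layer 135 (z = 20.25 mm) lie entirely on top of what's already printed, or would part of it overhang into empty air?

Compare the two slices. At z = 6.75: the r=3.5 cylinder gives a regular 12-gon of circumradius 3.5 (constant along its height) (area = (12/2)·3.500²·sin(360°/12) = 36.75 mm²); the cone at (13.5, 8.5) is absent (z outside [7, 20]); the sphere at (9.5, 5.5) is absent (|z−center|=12.750 > r=8.5); Merging all regions: only the r=3.5 cylinder is present, so the union is just that shape — area = 36.75 mm². At z = 20.25: the cylinder is absent (z outside [0, 16.5]); the cone at (13.5, 8.5) does not reach this height (z outside [7, 20]); the r=8.5 sphere at (9.5, 5.5) contributes a regular 12-gon of circumradius √(8.5²−0.75²) = 8.467 (area = (12/2)·8.467²·sin(360°/12) = 215.06 mm²); Merging all regions: only the r=8.5 sphere at (9.5, 5.5) is present, so the union is just that shape — area = 215.06 mm². Checking containment: at z = 20.25 the cross-section extends beyond the z = 6.75 cross-section by about 213.24 mm².

part overhangs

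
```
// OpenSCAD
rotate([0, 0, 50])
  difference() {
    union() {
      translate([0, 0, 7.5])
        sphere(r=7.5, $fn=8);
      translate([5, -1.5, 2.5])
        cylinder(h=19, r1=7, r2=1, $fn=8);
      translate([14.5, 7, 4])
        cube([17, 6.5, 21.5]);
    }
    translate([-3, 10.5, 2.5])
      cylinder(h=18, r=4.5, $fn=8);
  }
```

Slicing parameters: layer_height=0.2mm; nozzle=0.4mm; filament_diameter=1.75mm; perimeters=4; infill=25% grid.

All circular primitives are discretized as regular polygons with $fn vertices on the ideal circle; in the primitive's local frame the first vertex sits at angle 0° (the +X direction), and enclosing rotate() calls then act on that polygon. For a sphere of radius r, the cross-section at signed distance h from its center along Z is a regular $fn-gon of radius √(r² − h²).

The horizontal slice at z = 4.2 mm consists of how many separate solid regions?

2

At z = 4.2 mm: the r=7.5 sphere slices to a regular 8-gon of circumradius 6.735 (√(r²−h²) with h=3.3 from center); the cone at (5, -1.5) contributes a regular 8-gon of circumradius 6.463 (interpolated between r1=7 and r2=1 at t=0.089); the 17×6.5 cube at (14.5, 7) contributes its full rectangle; Merging all regions: the regions partially overlap (shared area 59.61 mm²), so overlapping operands fuse into one piece — 2 connected regions; the r=4.5 cylinder at (-3, 10.5) contributes a regular 8-gon of circumradius 4.5; Taking the first minus the rest: starting from that combined region, the r=4.5 cylinder at (-3, 10.5) misses the remaining region (no effect) — 2 connected regions; (whole slice rotated 50° about Z — lengths, areas and connectivity unchanged). The result has 2 disconnected regions.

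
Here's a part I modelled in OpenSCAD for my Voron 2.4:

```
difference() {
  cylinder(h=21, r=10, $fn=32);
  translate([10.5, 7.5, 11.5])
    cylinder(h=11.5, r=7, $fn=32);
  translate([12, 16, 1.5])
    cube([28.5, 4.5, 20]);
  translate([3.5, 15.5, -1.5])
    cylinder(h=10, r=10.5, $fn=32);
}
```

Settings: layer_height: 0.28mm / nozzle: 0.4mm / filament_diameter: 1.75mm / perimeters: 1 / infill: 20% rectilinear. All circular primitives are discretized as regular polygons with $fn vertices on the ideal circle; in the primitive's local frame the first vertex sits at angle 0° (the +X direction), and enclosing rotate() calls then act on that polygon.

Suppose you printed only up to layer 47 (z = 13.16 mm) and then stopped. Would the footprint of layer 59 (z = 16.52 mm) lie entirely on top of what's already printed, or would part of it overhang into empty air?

entirely on top

Compare the two slices. At z = 13.16: the cylinder: section is a regular 32-gon, circumradius r=10 (area = (32/2)·10.000²·sin(360°/32) = 312.14 mm²); the r=7 cylinder at (10.5, 7.5) contributes a regular 32-gon of circumradius 7 (area = (32/2)·7.000²·sin(360°/32) = 152.95 mm²); the cube at (12, 16) (footprint 28.5×4.5) is included at this height (area 128.25 mm²); the cylinder at (3.5, 15.5) does not reach this height (z outside [-1.5, 8.5]); Taking the first minus the rest: starting from the r=10 cylinder (312.14 mm²), the r=7 cylinder at (10.5, 7.5) partially overlaps it — only the 29.72 mm² overlap (of its 152.95 mm²) is removed, clipping the outline; the 28.5×4.5 cube at (12, 16) misses the remaining region (no effect) — area = 282.42 mm². At z = 16.52: the cylinder: section is a regular 32-gon, circumradius r=10 (area = (32/2)·10.000²·sin(360°/32) = 312.14 mm²); the r=7 cylinder at (10.5, 7.5) gives a regular 32-gon of circumradius 7 (constant along its height) (area = (32/2)·7.000²·sin(360°/32) = 152.95 mm²); the 28.5×4.5 cube at (12, 16) contributes its full rectangle (area 128.25 mm²); the cylinder at (3.5, 15.5) does not reach this height (z outside [-1.5, 8.5]); Taking the first minus the rest: starting from the r=10 cylinder (312.14 mm²), the r=7 cylinder at (10.5, 7.5) partially overlaps it — only the 29.72 mm² overlap (of its 152.95 mm²) is removed, clipping the outline; the 28.5×4.5 cube at (12, 16) misses the remaining region (no effect) — area = 282.42 mm². Checking containment: the cross-section at z = 16.52 is a subset of the cross-section at z = 13.16.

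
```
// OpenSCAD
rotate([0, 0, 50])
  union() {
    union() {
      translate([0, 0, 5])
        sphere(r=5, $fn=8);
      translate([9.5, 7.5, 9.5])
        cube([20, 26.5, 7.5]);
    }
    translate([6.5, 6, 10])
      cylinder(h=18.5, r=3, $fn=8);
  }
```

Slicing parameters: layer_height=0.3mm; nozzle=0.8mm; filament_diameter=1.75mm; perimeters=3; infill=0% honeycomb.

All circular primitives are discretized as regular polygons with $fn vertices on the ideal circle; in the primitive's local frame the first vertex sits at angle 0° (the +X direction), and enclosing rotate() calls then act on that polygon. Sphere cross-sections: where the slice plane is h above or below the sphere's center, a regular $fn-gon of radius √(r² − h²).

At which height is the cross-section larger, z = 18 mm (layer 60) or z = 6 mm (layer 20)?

layer 20 (z = 6 mm)

Layer 60 (z = 18): the sphere does not reach this height (|z−center|=13.000 > r=5); the cube at (9.5, 7.5) does not reach this height (z outside [9.5, 17]); Combining (union): nothing is present at this height; the r=3 cylinder at (6.5, 6) gives a regular 8-gon of circumradius 3 (constant along its height) (area = (8/2)·3.000²·sin(360°/8) = 25.46 mm²); Taking the union: only the r=3 cylinder at (6.5, 6) is present, so the union is just that shape — area = 25.46 mm²; (rotated 50° about Z; rotation is an isometry so areas/perimeters/island counts are preserved). So its area = 25.46 mm². Layer 20 (z = 6): the sphere: section is a regular 8-gon, circumradius = √(r²−h²) = √(5²−1²) = 4.899 (area = (8/2)·4.899²·sin(360°/8) = 67.88 mm²); the cube at (9.5, 7.5) is not intersected at this z (z outside [9.5, 17]); Taking the union: only the r=5 sphere is present, so the union is just that shape — area = 67.88 mm²; the cylinder at (6.5, 6) is not intersected at this z (z outside [10, 28.5]); Combining (union): only that combined region is present, so the union is just that shape — area = 67.88 mm²; (whole slice rotated 50° about Z — lengths, areas and connectivity unchanged). So its area = 67.88 mm². Layer 20 is larger (67.88 vs 25.46 mm²).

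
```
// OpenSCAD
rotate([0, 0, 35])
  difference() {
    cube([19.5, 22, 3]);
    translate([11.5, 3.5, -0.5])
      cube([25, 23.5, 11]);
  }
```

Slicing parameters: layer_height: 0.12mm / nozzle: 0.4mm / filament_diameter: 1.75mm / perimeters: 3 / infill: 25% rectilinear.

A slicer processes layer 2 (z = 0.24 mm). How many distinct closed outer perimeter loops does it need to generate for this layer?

1

At z = 0.24 mm: the 19.5×22 cube contributes its full rectangle; the 25×23.5 cube at (11.5, 3.5) contributes its full rectangle; Taking the first minus the rest: starting from the 19.5×22 cube, the 25×23.5 cube at (11.5, 3.5) partially overlaps it — only the 148.00 mm² overlap (of its 587.50 mm²) is removed, clipping the outline — 1 connected region; (rotated 35° about Z; rotation is an isometry so areas/perimeters/island counts are preserved). The result has 1 disconnected region.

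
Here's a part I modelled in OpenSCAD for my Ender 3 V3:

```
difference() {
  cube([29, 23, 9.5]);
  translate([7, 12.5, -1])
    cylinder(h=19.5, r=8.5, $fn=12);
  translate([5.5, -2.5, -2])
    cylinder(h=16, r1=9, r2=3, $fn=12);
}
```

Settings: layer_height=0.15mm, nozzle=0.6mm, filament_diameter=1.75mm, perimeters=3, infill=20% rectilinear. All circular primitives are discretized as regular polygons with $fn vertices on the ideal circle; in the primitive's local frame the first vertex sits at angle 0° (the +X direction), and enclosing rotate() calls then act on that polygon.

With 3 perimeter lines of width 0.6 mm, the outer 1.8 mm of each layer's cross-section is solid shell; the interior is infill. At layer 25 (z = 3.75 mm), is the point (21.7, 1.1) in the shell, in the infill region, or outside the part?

shell

At z = 3.75 mm: the cube (footprint 29×23) is included at this height; the r=8.5 cylinder at (7, 12.5) gives a regular 12-gon of circumradius 8.5 (constant along its height); the cone at (5.5, -2.5): at t=0.359 of its height the radius interpolates to r₁+(r₂−r₁)t = 6.844, giving a regular 12-gon of that circumradius; After the difference (first − rest): starting from the 29×23 cube, the r=8.5 cylinder at (7, 12.5) partially overlaps it — only the 208.71 mm² overlap (of its 216.75 mm²) is removed, clipping the outline; the cone at (5.5, -2.5) partially overlaps it — only the 37.11 mm² overlap (of its 140.51 mm²) is removed, clipping the outline — 1 connected region. Overall, the cross-section is a single solid region. The nearest boundary edge runs (29.00, 0.00)→(11.67, 0.00); distance from the point to it = 1.10 mm. The point is inside the cross-section, 1.10 mm from the nearest boundary — within the 1.8 mm shell band (3 × 0.6).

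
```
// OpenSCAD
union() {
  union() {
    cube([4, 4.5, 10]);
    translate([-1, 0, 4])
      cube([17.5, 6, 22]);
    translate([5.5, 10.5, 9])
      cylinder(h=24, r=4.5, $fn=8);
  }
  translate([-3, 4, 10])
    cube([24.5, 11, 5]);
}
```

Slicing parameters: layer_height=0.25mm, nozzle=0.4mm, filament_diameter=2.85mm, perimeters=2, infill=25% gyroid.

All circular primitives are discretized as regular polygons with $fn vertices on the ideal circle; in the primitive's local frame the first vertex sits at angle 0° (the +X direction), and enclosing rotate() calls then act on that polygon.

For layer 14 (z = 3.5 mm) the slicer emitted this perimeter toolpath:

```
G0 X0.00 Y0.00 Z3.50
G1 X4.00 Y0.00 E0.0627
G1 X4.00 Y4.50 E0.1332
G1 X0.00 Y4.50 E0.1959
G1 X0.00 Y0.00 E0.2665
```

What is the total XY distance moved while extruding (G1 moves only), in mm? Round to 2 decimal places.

Sum the Euclidean lengths of each G1 segment: total = 17.00 mm.

17.00 mm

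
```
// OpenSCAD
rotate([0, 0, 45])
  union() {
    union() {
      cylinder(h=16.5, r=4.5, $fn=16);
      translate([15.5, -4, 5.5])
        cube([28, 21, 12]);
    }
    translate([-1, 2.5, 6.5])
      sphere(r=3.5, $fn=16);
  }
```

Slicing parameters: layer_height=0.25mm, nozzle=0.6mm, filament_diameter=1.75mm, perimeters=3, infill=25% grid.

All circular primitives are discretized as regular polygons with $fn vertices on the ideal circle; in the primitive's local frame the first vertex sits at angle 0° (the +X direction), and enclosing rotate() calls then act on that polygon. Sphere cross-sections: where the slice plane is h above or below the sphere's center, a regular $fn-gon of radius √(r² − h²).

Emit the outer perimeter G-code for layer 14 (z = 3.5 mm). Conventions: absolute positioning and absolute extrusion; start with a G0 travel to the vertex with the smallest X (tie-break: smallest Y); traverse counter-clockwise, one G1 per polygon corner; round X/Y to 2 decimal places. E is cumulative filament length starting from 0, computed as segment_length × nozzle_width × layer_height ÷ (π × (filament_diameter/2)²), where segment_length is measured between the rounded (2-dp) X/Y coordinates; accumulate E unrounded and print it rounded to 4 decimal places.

At z = 3.5 mm: the r=4.5 cylinder contributes a regular 16-gon of circumradius 4.5; the cube at (15.5, -4) does not reach this height (z outside [5.5, 17.5]); Combining (union): only the r=4.5 cylinder is present, so the union is just that shape — 1 connected region; the sphere at (-1, 2.5): section is a regular 16-gon, circumradius = √(r²−h²) = √(3.5²−3²) = 1.803; Merging all regions: the regions partially overlap (shared area 9.95 mm²), so overlapping operands fuse into one piece — 1 connected region; (whole slice rotated 45° about Z — lengths, areas and connectivity unchanged). The outline is a single polygon with 18 vertices. Extrusion per mm of travel: 0.6 × 0.25 / (π × 0.875²) = 0.062363. Accumulating E over each segment gives final E = 1.7520.

G0 X-4.50 Y0.00 Z3.50
G1 X-4.16 Y-1.72 E0.1093
G1 X-3.18 Y-3.18 E0.2190
G1 X-1.72 Y-4.16 E0.3287
G1 X0.00 Y-4.50 E0.4380
G1 X1.72 Y-4.16 E0.5473
G1 X3.18 Y-3.18 E0.6570
G1 X4.16 Y-1.72 E0.7667
G1 X4.50 Y0.00 E0.8760
G1 X4.16 Y1.72 E0.9853
G1 X3.18 Y3.18 E1.0950
G1 X1.72 Y4.16 E1.2047
G1 X0.00 Y4.50 E1.3140
G1 X-1.72 Y4.16 E1.4233
G1 X-3.18 Y3.18 E1.5330
G1 X-3.75 Y2.34 E1.5963
G1 X-4.14 Y1.75 E1.6404
G1 X-4.16 Y1.72 E1.6427
G1 X-4.50 Y0.00 E1.7520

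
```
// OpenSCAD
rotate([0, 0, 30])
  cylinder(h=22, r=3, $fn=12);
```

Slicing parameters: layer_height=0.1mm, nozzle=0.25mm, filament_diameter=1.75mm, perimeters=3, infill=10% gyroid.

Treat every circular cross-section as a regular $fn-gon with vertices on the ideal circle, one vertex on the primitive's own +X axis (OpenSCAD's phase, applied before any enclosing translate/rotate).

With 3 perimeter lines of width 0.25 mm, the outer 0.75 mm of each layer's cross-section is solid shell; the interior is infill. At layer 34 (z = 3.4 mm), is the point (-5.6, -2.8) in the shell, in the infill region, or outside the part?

outside

At z = 3.4 mm: the cylinder: section is a regular 12-gon, circumradius r=3; (rotated 30° about Z; rotation is an isometry so areas/perimeters/island counts are preserved). Overall, the cross-section is a single solid region. Undo the 30° rotation: the query point maps to (-6.250, 0.375) in the un-rotated model frame. The nearest boundary edge runs (-2.60, 1.50)→(-3.00, 0.00); distance from the point to it = 3.27 mm. The point is not inside any of the regions above, so it lies outside the cross-section (3.27 mm from the nearest boundary).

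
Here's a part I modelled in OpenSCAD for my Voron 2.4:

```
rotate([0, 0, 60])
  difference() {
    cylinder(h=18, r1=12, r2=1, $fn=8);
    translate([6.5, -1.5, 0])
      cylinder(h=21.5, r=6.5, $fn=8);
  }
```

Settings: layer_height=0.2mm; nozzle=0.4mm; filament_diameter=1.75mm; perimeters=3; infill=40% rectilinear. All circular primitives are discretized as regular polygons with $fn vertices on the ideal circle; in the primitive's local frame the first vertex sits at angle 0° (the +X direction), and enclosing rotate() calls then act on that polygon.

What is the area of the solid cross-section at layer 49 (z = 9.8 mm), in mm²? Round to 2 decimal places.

At z = 9.8 mm: the cone contributes a regular 8-gon of circumradius 6.011 (interpolated between r1=12 and r2=1 at t=0.544) (area = (8/2)·6.011²·sin(360°/8) = 102.20 mm²); the cylinder at (6.5, -1.5): section is a regular 8-gon, circumradius r=6.5 (area = (8/2)·6.500²·sin(360°/8) = 119.50 mm²); Subtracting the remaining from the first: starting from the cone (102.20 mm²), the r=6.5 cylinder at (6.5, -1.5) partially overlaps it — only the 35.61 mm² overlap (of its 119.50 mm²) is removed, clipping the outline — area = 66.59 mm²; (rotated 60° about Z; rotation is an isometry so areas/perimeters/island counts are preserved). Overall, the cross-section is a single solid region. Net area = 66.59 mm².

66.59 mm²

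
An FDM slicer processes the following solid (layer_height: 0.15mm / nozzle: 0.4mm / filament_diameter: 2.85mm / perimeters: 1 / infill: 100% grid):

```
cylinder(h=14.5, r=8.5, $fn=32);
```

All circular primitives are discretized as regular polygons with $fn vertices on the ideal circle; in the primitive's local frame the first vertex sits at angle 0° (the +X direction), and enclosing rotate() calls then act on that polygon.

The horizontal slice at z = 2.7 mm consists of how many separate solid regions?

1

At z = 2.7 mm: the cylinder: section is a regular 32-gon, circumradius r=8.5. The result has 1 disconnected region.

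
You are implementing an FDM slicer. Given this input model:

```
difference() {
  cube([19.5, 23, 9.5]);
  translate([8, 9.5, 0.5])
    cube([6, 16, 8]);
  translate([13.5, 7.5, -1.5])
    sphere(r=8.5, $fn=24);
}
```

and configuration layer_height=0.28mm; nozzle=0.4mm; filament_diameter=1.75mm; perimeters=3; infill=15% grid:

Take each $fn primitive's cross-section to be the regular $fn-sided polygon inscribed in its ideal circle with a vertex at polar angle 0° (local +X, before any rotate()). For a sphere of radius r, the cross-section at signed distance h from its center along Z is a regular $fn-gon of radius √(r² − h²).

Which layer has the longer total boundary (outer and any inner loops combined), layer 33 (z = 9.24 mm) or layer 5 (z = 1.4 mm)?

layer 5 (z = 1.4 mm)

Layer 33 (z = 9.24): the cube (footprint 19.5×23) is included at this height (perimeter 85.00 mm); the cube at (8, 9.5) is not intersected at this z (z outside [0.5, 8.5]); the sphere at (13.5, 7.5) is absent (|z−center|=10.740 > r=8.5); Subtracting the remaining from the first: none of the subtracted shapes is present at this height, so the 19.5×23 cube is unchanged — boundary = 85.00 mm. So its perimeter = 85.00 mm. Layer 5 (z = 1.4): the cube is present — its section is the full 19.5×23 rectangle (perimeter 85.00 mm); the 6×16 cube at (8, 9.5) contributes its full rectangle (perimeter 44.00 mm); the sphere at (13.5, 7.5): section is a regular 24-gon, circumradius = √(r²−h²) = √(8.5²−2.9²) = 7.990 (perimeter = 2·24·7.990·sin(180°/24) = 50.06 mm); Subtracting the remaining from the first: starting from the 19.5×23 cube, the 6×16 cube at (8, 9.5) partially overlaps it — only the 81.00 mm² overlap (of its 96.00 mm²) is removed, clipping the outline; the r=8.5 sphere at (13.5, 7.5) partially overlaps it — only the 150.98 mm² overlap (of its 198.28 mm²) is removed, clipping the outline — boundary = 107.55 mm. So its perimeter = 107.55 mm. Layer 5 is larger (107.55 vs 85.00 mm).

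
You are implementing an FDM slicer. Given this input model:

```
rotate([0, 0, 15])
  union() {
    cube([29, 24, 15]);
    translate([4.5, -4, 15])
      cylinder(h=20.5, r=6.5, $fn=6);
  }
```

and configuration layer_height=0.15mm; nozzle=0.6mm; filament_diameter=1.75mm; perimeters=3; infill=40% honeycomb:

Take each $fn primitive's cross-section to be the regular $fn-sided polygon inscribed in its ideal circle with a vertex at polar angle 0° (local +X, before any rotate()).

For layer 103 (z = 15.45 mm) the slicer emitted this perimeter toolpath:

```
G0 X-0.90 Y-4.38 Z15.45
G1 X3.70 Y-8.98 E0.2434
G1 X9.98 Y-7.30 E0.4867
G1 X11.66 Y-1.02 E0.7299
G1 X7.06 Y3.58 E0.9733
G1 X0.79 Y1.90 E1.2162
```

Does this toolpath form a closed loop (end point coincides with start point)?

Start point (G0): (-0.90, -4.38). End point (last G1): the path does not return to the start — open.

no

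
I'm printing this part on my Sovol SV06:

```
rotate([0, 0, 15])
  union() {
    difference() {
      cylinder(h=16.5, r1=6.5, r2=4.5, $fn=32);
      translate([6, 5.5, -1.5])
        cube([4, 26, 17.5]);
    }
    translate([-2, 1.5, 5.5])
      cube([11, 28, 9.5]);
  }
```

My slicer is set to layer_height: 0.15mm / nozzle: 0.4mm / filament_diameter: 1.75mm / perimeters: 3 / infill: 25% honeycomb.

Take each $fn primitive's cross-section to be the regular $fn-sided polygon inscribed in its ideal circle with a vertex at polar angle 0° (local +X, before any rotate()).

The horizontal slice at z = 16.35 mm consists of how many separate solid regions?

At z = 16.35 mm: the cone contributes a regular 32-gon of circumradius 4.518 (interpolated between r1=6.5 and r2=4.5 at t=0.991); the cube at (6, 5.5) does not reach this height (z outside [-1.5, 16]); Subtracting the remaining from the first: none of the subtracted shapes is present at this height, so the cone is unchanged — 1 connected region; the cube at (-2, 1.5) does not reach this height (z outside [5.5, 15]); Merging all regions: only that combined region is present, so the union is just that shape — 1 connected region; (rotated 15° about Z; rotation is an isometry so areas/perimeters/island counts are preserved). The result has 1 disconnected region.

1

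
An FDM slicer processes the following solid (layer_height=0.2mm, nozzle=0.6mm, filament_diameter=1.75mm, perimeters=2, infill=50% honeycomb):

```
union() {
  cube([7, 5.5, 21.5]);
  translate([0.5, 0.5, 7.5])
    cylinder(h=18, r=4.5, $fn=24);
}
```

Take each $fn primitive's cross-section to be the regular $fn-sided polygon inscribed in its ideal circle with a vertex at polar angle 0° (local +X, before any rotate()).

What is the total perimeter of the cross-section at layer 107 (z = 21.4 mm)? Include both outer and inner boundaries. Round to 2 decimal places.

At z = 21.4 mm: the cube (footprint 7×5.5) is included at this height (perimeter 25.00 mm); the r=4.5 cylinder at (0.5, 0.5) gives a regular 24-gon of circumradius 4.5 (constant along its height) (perimeter = 2·24·4.500·sin(180°/24) = 28.19 mm); Merging all regions: the regions partially overlap (shared area 20.44 mm²), so the edge portions inside another operand are dropped and the merged outline is re-measured after clipping — boundary = 35.27 mm. Overall, the cross-section is a single solid region. Total boundary length (outer) = 35.27 mm.

35.27 mm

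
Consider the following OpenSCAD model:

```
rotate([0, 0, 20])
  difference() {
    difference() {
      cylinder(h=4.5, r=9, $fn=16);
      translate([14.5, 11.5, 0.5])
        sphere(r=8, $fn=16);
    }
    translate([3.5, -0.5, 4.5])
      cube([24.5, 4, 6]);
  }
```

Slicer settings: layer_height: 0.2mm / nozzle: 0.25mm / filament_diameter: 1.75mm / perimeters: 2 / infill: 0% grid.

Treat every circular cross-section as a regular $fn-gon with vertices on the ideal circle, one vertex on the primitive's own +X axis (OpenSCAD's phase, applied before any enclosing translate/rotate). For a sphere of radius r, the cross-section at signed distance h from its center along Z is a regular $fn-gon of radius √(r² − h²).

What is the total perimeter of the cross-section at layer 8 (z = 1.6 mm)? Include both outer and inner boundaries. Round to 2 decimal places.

At z = 1.6 mm: the cylinder: section is a regular 16-gon, circumradius r=9 (perimeter = 2·16·9.000·sin(180°/16) = 56.19 mm); the r=8 sphere at (14.5, 11.5) contributes a regular 16-gon of circumradius √(8²−1.1²) = 7.924 (perimeter = 2·16·7.924·sin(180°/16) = 49.47 mm); Taking the first minus the rest: starting from the r=9 cylinder, the r=8 sphere at (14.5, 11.5) misses the remaining region (no effect) — boundary = 56.19 mm; the cube at (3.5, -0.5) does not reach this height (z outside [4.5, 10.5]); Taking the first minus the rest: none of the subtracted shapes is present at this height, so that combined region is unchanged — boundary = 56.19 mm; (whole slice rotated 20° about Z — lengths, areas and connectivity unchanged). Overall, the cross-section is a single solid region. Total boundary length (outer) = 56.19 mm.

56.19 mm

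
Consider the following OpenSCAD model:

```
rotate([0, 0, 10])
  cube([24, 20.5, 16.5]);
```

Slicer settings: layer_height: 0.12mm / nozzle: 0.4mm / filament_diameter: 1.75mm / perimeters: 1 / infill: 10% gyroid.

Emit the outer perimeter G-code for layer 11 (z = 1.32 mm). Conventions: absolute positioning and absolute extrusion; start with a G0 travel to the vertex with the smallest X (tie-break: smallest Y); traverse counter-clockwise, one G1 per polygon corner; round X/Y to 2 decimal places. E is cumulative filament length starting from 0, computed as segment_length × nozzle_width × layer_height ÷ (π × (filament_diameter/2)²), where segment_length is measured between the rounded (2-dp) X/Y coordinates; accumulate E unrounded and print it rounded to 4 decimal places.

At z = 1.32 mm: the cube (footprint 24×20.5) is included at this height; (rotated 10° about Z; rotation is an isometry so areas/perimeters/island counts are preserved). The outline is a single polygon with 4 vertices. Extrusion per mm of travel: 0.4 × 0.12 / (π × 0.875²) = 0.019956. Accumulating E over each segment gives final E = 1.7763.

G0 X-3.56 Y20.19 Z1.32
G1 X0.00 Y0.00 E0.4091
G1 X23.64 Y4.17 E0.8882
G1 X20.08 Y24.36 E1.2973
G1 X-3.56 Y20.19 E1.7763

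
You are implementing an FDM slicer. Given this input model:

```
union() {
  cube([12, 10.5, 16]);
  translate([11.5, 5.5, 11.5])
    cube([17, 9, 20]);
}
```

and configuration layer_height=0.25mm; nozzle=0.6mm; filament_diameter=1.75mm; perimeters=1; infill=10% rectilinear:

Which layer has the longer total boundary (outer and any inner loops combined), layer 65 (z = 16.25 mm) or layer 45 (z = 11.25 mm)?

layer 65 (z = 16.25 mm)

Layer 65 (z = 16.25): the cube does not reach this height (z outside [0, 16]); the cube at (11.5, 5.5) (footprint 17×9) is included at this height (perimeter 52.00 mm); Merging all regions: only the 17×9 cube at (11.5, 5.5) is present, so the union is just that shape — boundary = 52.00 mm. So its perimeter = 52.00 mm. Layer 45 (z = 11.25): the cube (footprint 12×10.5) is included at this height (perimeter 45.00 mm); the cube at (11.5, 5.5) does not reach this height (z outside [11.5, 31.5]); Combining (union): only the 12×10.5 cube is present, so the union is just that shape — boundary = 45.00 mm. So its perimeter = 45.00 mm. Layer 65 is larger (52.00 vs 45.00 mm).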